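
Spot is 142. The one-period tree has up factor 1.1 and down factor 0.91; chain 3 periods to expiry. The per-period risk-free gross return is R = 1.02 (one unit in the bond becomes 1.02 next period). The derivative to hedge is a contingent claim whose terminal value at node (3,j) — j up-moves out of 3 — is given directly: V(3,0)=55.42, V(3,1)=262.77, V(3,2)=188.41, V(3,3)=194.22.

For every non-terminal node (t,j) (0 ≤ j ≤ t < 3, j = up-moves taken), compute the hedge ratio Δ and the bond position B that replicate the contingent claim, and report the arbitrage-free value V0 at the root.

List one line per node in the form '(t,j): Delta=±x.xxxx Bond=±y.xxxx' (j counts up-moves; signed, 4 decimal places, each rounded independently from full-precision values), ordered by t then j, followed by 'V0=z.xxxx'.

(0,0): Delta=0.0874 Bond=178.4103
(1,0): Delta=1.7672 Bond=-35.0751
(1,1): Delta=-0.9232 Bond=339.8357
(2,0): Delta=9.2807 Bond=-919.2915
(2,1): Delta=-2.7534 Bond=606.7797
(2,2): Delta=0.1780 Bond=157.4345
V0=190.8268

Under the risk-neutral measure, an up-move has probability p* = (R−d)/(u−d) = 0.5789 and values discount at R = 1.02.
At expiry t=3: V(3,0)=55.4200, V(3,1)=262.7700, V(3,2)=188.4100, V(3,3)=194.2200
  t=2,j=0: stock 117.5902 → up 129.3492 (V=262.7700), down 107.0071 (V=55.4200). Price 172.0243; hedge Δ=9.2807, bond B=-919.2915.
  t=2,j=1: stock 142.1420 → up 156.3562 (V=188.4100), down 129.3492 (V=262.7700). Price 215.4112; hedge Δ=-2.7534, bond B=606.7797.
  t=2,j=2: stock 171.8200 → up 189.0020 (V=194.2200), down 156.3562 (V=188.4100). Price 188.0134; hedge Δ=0.1780, bond B=157.4345.
  t=1,j=0: stock 129.2200 → up 142.1420 (V=215.4112), down 117.5902 (V=172.0243). Price 193.2775; hedge Δ=1.7672, bond B=-35.0751.
  t=1,j=1: stock 156.2000 → up 171.8200 (V=188.0134), down 142.1420 (V=215.4112). Price 195.6366; hedge Δ=-0.9232, bond B=339.8357.
  t=0,j=0: stock 142.0000 → up 156.2000 (V=195.6366), down 129.2200 (V=193.2775). Price 190.8268; hedge Δ=0.0874, bond B=178.4103.
The time-0 hedge costs 190.8268, which is the no-arbitrage price.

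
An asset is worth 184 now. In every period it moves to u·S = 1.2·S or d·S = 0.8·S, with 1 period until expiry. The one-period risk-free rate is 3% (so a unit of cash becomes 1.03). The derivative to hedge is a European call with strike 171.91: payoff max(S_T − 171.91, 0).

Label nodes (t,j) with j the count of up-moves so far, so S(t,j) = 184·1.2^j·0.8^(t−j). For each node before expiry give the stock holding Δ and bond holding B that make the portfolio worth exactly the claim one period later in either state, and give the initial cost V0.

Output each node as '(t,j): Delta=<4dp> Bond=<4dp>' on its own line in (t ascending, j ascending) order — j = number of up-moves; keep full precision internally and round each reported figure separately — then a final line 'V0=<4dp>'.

Under the risk-neutral measure, an up-move has probability p* = (R−d)/(u−d) = 0.5750 and values discount at R = 1.03.
Payoff layer (t=1): V(1,0)=0.0000, V(1,1)=48.8900
Node (0,0) S=184.0000: V=(p*·48.8900+(1−p*)·0.0000)/1.03=27.2930; Δ=(48.8900−0.0000)/(220.8000−147.2000)=0.6643; B=V−Δ·S=-94.9320
Root portfolio cost Δ·184+B reproduces V0=27.2930.

(0,0): Delta=0.6643 Bond=-94.9320
V0=27.2930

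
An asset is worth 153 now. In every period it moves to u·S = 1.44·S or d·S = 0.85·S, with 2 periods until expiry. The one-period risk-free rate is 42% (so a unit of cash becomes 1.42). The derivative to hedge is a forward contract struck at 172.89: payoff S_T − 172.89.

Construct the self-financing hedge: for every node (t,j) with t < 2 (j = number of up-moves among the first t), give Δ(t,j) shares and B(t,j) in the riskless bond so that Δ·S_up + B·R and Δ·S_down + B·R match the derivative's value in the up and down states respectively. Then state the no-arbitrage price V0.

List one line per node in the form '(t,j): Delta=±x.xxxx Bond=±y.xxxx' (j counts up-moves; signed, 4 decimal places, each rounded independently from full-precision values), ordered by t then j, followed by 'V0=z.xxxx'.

Under the risk-neutral measure, an up-move has probability p* = (R−d)/(u−d) = 0.9661 and values discount at R = 1.42.
At expiry t=2: V(2,0)=-62.3475, V(2,1)=14.3820, V(2,2)=144.3708
Node (1,0) S=130.0500: V=(p*·14.3820+(1−p*)·-62.3475)/1.42=8.2965; Δ=(14.3820−-62.3475)/(187.2720−110.5425)=1.0000; B=V−Δ·S=-121.7535
Node (1,1) S=220.3200: V=(p*·144.3708+(1−p*)·14.3820)/1.42=98.5665; Δ=(144.3708−14.3820)/(317.2608−187.2720)=1.0000; B=V−Δ·S=-121.7535
Node (0,0) S=153.0000: V=(p*·98.5665+(1−p*)·8.2965)/1.42=67.2581; Δ=(98.5665−8.2965)/(220.3200−130.0500)=1.0000; B=V−Δ·S=-85.7419
Check: Δ(0,0)·S0 + B(0,0) = 67.2581 = V0.

(0,0): Delta=1.0000 Bond=-85.7419
(1,0): Delta=1.0000 Bond=-121.7535
(1,1): Delta=1.0000 Bond=-121.7535
V0=67.2581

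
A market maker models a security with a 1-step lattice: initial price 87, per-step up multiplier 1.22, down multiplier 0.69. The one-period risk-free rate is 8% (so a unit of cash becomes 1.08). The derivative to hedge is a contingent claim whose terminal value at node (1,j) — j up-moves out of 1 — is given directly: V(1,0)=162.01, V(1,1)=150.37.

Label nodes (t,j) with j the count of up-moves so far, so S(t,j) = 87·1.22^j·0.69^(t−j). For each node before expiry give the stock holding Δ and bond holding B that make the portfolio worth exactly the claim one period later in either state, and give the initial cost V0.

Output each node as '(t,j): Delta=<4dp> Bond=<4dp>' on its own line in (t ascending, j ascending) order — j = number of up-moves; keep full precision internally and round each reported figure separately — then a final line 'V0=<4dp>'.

(0,0): Delta=-0.2524 Bond=164.0407
V0=142.0784

Risk-neutral probability p* = (R−d)/(u−d) = (1.08−0.69)/(1.22−0.69) = 0.7358.
Terminal payoffs: V(1,0)=162.0100, V(1,1)=150.3700
  t=0,j=0: stock 87.0000 → up 106.1400 (V=150.3700), down 60.0300 (V=162.0100). Price 142.0784; hedge Δ=-0.2524, bond B=164.0407.
Each (Δ,B) replicates both successor values, so the strategy is self-financing and V0 is arbitrage-free.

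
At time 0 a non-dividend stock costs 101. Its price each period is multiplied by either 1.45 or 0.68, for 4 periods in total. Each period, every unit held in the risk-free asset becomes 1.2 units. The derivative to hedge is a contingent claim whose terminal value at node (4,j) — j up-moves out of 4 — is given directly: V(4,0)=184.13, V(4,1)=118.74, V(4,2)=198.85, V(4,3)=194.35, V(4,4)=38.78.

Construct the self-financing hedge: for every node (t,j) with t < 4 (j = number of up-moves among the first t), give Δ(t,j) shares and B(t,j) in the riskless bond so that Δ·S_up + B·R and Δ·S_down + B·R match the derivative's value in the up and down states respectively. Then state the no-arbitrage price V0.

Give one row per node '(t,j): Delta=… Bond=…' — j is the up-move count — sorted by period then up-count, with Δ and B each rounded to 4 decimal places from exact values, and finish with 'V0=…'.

Since d<R<u, set p* = (R−d)/(u−d) = 0.6753; price each node as the discounted p*-expectation of its children.
Payoff layer (t=4): V(4,0)=184.1300, V(4,1)=118.7400, V(4,2)=198.8500, V(4,3)=194.3500, V(4,4)=38.7800
  t=3,j=0: stock 31.7576 → up 46.0486 (V=118.7400), down 21.5952 (V=184.1300). Price 116.6421; hedge Δ=-2.6741, bond B=201.5642.
  t=3,j=1: stock 67.7185 → up 98.1918 (V=198.8500), down 46.0486 (V=118.7400). Price 144.0335; hedge Δ=1.5363, bond B=39.9946.
  t=3,j=2: stock 144.3997 → up 209.3796 (V=194.3500), down 98.1918 (V=198.8500). Price 163.1759; hedge Δ=-0.0405, bond B=169.0200.
  t=3,j=3: stock 307.9111 → up 446.4711 (V=38.7800), down 209.3796 (V=194.3500). Price 74.4081; hedge Δ=-0.6562, bond B=276.4471.
  t=2,j=0: stock 46.7024 → up 67.7185 (V=144.0335), down 31.7576 (V=116.6421). Price 112.6169; hedge Δ=0.7617, bond B=77.0435.
  t=2,j=1: stock 99.5860 → up 144.3997 (V=163.1759), down 67.7185 (V=144.0335). Price 130.8007; hedge Δ=0.2496, bond B=105.9405.
  t=2,j=2: stock 212.3525 → up 307.9111 (V=74.4081), down 144.3997 (V=163.1759). Price 86.0240; hedge Δ=-0.5429, bond B=201.3068.
  t=1,j=0: stock 68.6800 → up 99.5860 (V=130.8007), down 46.7024 (V=112.6169). Price 104.0807; hedge Δ=0.3438, bond B=80.4653.
  t=1,j=1: stock 146.4500 → up 212.3525 (V=86.0240), down 99.5860 (V=130.8007). Price 83.8016; hedge Δ=-0.3971, bond B=141.9531.
  t=0,j=0: stock 101.0000 → up 146.4500 (V=83.8016), down 68.6800 (V=104.0807). Price 75.3214; hedge Δ=-0.2608, bond B=101.6580.
The time-0 hedge costs 75.3214, which is the no-arbitrage price.

(0,0): Delta=-0.2608 Bond=101.6580
(1,0): Delta=0.3438 Bond=80.4653
(1,1): Delta=-0.3971 Bond=141.9531
(2,0): Delta=0.7617 Bond=77.0435
(2,1): Delta=0.2496 Bond=105.9405
(2,2): Delta=-0.5429 Bond=201.3068
(3,0): Delta=-2.6741 Bond=201.5642
(3,1): Delta=1.5363 Bond=39.9946
(3,2): Delta=-0.0405 Bond=169.0200
(3,3): Delta=-0.6562 Bond=276.4471
V0=75.3214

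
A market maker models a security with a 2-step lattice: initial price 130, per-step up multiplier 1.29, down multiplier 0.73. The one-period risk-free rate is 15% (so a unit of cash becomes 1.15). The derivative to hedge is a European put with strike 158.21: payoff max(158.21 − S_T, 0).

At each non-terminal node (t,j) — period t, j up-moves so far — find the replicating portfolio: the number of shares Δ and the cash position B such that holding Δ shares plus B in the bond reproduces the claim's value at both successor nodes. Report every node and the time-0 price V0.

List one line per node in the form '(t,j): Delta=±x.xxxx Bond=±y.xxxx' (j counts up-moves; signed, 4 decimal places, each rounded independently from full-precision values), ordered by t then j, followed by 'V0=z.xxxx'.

(0,0): Delta=-0.4793 Bond=76.6612
(1,0): Delta=-1.0000 Bond=137.5739
(1,1): Delta=-0.3811 Bond=71.6891
V0=14.3510

Risk-neutral probability p* = (R−d)/(u−d) = (1.15−0.73)/(1.29−0.73) = 0.7500.
Terminal values V(2,·): V(2,0)=88.9330, V(2,1)=35.7890, V(2,2)=0.0000
Node (1,0) S=94.9000: V=(p*·35.7890+(1−p*)·88.9330)/1.15=42.6739; Δ=(35.7890−88.9330)/(122.4210−69.2770)=-1.0000; B=V−Δ·S=137.5739
Node (1,1) S=167.7000: V=(p*·0.0000+(1−p*)·35.7890)/1.15=7.7802; Δ=(0.0000−35.7890)/(216.3330−122.4210)=-0.3811; B=V−Δ·S=71.6891
Node (0,0) S=130.0000: V=(p*·7.7802+(1−p*)·42.6739)/1.15=14.3510; Δ=(7.7802−42.6739)/(167.7000−94.9000)=-0.4793; B=V−Δ·S=76.6612
The time-0 hedge costs 14.3510, which is the no-arbitrage price.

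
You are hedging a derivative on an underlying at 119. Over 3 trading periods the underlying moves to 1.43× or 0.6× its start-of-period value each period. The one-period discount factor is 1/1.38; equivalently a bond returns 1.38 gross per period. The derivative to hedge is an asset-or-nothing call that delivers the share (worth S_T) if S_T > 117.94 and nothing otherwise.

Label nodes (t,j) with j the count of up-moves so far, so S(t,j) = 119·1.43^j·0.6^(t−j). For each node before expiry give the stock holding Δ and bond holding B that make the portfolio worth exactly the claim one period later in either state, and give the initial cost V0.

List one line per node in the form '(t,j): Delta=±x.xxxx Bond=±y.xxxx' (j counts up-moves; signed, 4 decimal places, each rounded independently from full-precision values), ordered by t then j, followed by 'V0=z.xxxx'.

No-arbitrage ⇒ martingale measure with p* = (R−d)/(u−d) = 0.9398.
Payoff layer (t=3): V(3,0)=0.0000, V(3,1)=0.0000, V(3,2)=146.0059, V(3,3)=347.9806
  t=2,j=0: stock 42.8400 → up 61.2612 (V=0.0000), down 25.7040 (V=0.0000). Price 0.0000; hedge Δ=0.0000, bond B=0.0000.
  t=2,j=1: stock 102.1020 → up 146.0059 (V=146.0059), down 61.2612 (V=0.0000). Price 99.4278; hedge Δ=1.7229, bond B=-76.4829.
  t=2,j=2: stock 243.3431 → up 347.9806 (V=347.9806), down 146.0059 (V=146.0059). Price 243.3431; hedge Δ=1.0000, bond B=0.0000.
  t=1,j=0: stock 71.4000 → up 102.1020 (V=99.4278), down 42.8400 (V=0.0000). Price 67.7088; hedge Δ=1.6778, bond B=-52.0837.
  t=1,j=1: stock 170.1700 → up 243.3431 (V=243.3431), down 102.1020 (V=99.4278). Price 170.0533; hedge Δ=1.0189, bond B=-3.3387.
  t=0,j=0: stock 119.0000 → up 170.1700 (V=170.0533), down 71.4000 (V=67.7088). Price 118.7594; hedge Δ=1.0362, bond B=-4.5472.
Each (Δ,B) replicates both successor values, so the strategy is self-financing and V0 is arbitrage-free.

(0,0): Delta=1.0362 Bond=-4.5472
(1,0): Delta=1.6778 Bond=-52.0837
(1,1): Delta=1.0189 Bond=-3.3387
(2,0): Delta=0.0000 Bond=0.0000
(2,1): Delta=1.7229 Bond=-76.4829
(2,2): Delta=1.0000 Bond=0.0000
V0=118.7594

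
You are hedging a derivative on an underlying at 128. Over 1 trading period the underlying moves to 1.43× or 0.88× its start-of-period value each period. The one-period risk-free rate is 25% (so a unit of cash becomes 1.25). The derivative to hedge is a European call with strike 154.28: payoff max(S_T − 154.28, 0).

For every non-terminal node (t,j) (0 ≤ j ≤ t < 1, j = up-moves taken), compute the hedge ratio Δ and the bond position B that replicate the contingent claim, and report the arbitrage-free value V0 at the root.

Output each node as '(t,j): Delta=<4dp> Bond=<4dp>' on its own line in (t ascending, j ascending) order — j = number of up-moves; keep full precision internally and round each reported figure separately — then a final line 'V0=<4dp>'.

(0,0): Delta=0.4085 Bond=-36.8128
V0=15.4781

Under the risk-neutral measure, an up-move has probability p* = (R−d)/(u−d) = 0.6727 and values discount at R = 1.25.
At expiry t=1: V(1,0)=0.0000, V(1,1)=28.7600
  t=0,j=0: stock 128.0000 → up 183.0400 (V=28.7600), down 112.6400 (V=0.0000). Price 15.4781; hedge Δ=0.4085, bond B=-36.8128.
Self-financing check: at every node Δ·S+B equals the discounted successor values.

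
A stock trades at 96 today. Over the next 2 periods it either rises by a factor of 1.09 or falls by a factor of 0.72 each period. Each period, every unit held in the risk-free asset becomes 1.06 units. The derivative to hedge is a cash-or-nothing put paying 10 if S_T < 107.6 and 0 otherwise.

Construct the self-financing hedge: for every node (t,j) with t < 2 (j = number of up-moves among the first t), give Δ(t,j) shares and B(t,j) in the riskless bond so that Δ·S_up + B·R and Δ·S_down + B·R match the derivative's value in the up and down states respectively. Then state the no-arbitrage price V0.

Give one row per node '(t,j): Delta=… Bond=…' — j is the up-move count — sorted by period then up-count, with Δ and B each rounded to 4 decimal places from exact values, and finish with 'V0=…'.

(0,0): Delta=-0.2441 Bond=24.8146
(1,0): Delta=0.0000 Bond=9.4340
(1,1): Delta=-0.2583 Bond=27.7919
V0=1.3847

Under the risk-neutral measure, an up-move has probability p* = (R−d)/(u−d) = 0.9189 and values discount at R = 1.06.
Payoff layer (t=2): V(2,0)=10.0000, V(2,1)=10.0000, V(2,2)=0.0000
(1,0): S=69.1200. Δ = (V_up−V_dn)/(S_up−S_dn) = (10.0000−10.0000)/(75.3408−49.7664) = 0.0000. V = [p*·10.0000 + (1−p*)·10.0000]/1.06 = 9.4340. B = V − Δ·S = 9.4340.
(1,1): S=104.6400. Δ = (V_up−V_dn)/(S_up−S_dn) = (0.0000−10.0000)/(114.0576−75.3408) = -0.2583. V = [p*·0.0000 + (1−p*)·10.0000]/1.06 = 0.7649. B = V − Δ·S = 27.7919.
(0,0): S=96.0000. Δ = (V_up−V_dn)/(S_up−S_dn) = (0.7649−9.4340)/(104.6400−69.1200) = -0.2441. V = [p*·0.7649 + (1−p*)·9.4340]/1.06 = 1.3847. B = V − Δ·S = 24.8146.
Check: Δ(0,0)·S0 + B(0,0) = 1.3847 = V0.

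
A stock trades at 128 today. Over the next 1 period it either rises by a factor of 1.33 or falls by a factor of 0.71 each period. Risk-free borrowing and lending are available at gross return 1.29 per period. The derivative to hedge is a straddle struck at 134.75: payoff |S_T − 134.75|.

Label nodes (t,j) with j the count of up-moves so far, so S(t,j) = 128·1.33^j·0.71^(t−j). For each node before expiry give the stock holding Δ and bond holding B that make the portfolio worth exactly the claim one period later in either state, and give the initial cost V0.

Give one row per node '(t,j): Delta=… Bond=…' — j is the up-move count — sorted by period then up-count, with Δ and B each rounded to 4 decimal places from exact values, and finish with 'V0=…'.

The replicating-portfolio and risk-neutral prices coincide; use p* = (1.29−0.71)/(1.33−0.71) = 0.9355 for the latter.
At expiry t=1: V(1,0)=43.8700, V(1,1)=35.4900
(0,0): S=128.0000. Δ = (V_up−V_dn)/(S_up−S_dn) = (35.4900−43.8700)/(170.2400−90.8800) = -0.1056. V = [p*·35.4900 + (1−p*)·43.8700]/1.29 = 27.9307. B = V − Δ·S = 41.4469.
Self-financing check: at every node Δ·S+B equals the discounted successor values.

(0,0): Delta=-0.1056 Bond=41.4469
V0=27.9307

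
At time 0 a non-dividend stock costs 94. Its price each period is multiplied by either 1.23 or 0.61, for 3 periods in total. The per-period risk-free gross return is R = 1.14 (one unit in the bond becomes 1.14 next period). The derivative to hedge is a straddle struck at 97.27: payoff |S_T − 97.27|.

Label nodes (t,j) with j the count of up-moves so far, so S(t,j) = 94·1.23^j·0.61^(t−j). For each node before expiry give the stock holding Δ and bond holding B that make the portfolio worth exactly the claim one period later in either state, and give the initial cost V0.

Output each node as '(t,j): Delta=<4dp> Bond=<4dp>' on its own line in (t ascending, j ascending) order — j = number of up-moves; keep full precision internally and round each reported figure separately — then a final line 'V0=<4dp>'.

Risk-neutral probability p* = (R−d)/(u−d) = (1.14−0.61)/(1.23−0.61) = 0.8548.
At expiry t=3: V(3,0)=75.9338, V(3,1)=54.2478, V(3,2)=10.5203, V(3,3)=77.6515
  t=2,j=0: stock 34.9774 → up 43.0222 (V=54.2478), down 21.3362 (V=75.9338). Price 50.3472; hedge Δ=-1.0000, bond B=85.3246.
  t=2,j=1: stock 70.5282 → up 86.7497 (V=10.5203), down 43.0222 (V=54.2478). Price 14.7964; hedge Δ=-1.0000, bond B=85.3246.
  t=2,j=2: stock 142.2126 → up 174.9215 (V=77.6515), down 86.7497 (V=10.5203). Price 59.5672; hedge Δ=0.7614, bond B=-48.7089.
  t=1,j=0: stock 57.3400 → up 70.5282 (V=14.7964), down 34.9774 (V=50.3472). Price 17.5061; hedge Δ=-1.0000, bond B=74.8461.
  t=1,j=1: stock 115.6200 → up 142.2126 (V=59.5672), down 70.5282 (V=14.7964). Price 46.5511; hedge Δ=0.6246, bond B=-25.6600.
  t=0,j=0: stock 94.0000 → up 115.6200 (V=46.5511), down 57.3400 (V=17.5061). Price 37.1359; hedge Δ=0.4984, bond B=-9.7109.
The time-0 hedge costs 37.1359, which is the no-arbitrage price.

(0,0): Delta=0.4984 Bond=-9.7109
(1,0): Delta=-1.0000 Bond=74.8461
(1,1): Delta=0.6246 Bond=-25.6600
(2,0): Delta=-1.0000 Bond=85.3246
(2,1): Delta=-1.0000 Bond=85.3246
(2,2): Delta=0.7614 Bond=-48.7089
V0=37.1359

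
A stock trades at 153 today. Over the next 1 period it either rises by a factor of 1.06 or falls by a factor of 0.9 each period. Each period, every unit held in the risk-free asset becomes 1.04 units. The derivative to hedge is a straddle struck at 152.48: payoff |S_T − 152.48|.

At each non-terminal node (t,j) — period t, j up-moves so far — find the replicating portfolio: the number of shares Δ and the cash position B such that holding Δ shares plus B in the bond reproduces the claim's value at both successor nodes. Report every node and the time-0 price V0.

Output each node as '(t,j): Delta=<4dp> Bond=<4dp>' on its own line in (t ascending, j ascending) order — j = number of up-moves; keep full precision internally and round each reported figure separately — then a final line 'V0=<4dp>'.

No-arbitrage ⇒ martingale measure with p* = (R−d)/(u−d) = 0.8750.
Terminal payoffs: V(1,0)=14.7800, V(1,1)=9.7000
  t=0,j=0: stock 153.0000 → up 162.1800 (V=9.7000), down 137.7000 (V=14.7800). Price 9.9375; hedge Δ=-0.2075, bond B=41.6875.
Self-financing check: at every node Δ·S+B equals the discounted successor values.

(0,0): Delta=-0.2075 Bond=41.6875
V0=9.9375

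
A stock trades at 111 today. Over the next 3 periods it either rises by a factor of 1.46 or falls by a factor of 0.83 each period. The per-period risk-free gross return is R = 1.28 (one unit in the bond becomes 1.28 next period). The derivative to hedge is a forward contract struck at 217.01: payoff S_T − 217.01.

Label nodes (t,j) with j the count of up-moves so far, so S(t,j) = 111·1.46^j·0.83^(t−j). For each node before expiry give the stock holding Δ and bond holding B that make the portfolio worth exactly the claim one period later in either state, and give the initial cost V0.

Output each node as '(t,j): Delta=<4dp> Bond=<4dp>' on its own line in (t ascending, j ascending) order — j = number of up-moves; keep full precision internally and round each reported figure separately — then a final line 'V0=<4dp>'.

No-arbitrage ⇒ martingale measure with p* = (R−d)/(u−d) = 0.7143.
Terminal values V(3,·): V(3,0)=-153.5416, V(3,1)=-105.3669, V(3,2)=-20.6257, V(3,3)=128.4371
Node (2,0) S=76.4679: V=(p*·-105.3669+(1−p*)·-153.5416)/1.28=-93.0712; Δ=(-105.3669−-153.5416)/(111.6431−63.4684)=1.0000; B=V−Δ·S=-169.5391
Node (2,1) S=134.5098: V=(p*·-20.6257+(1−p*)·-105.3669)/1.28=-35.0293; Δ=(-20.6257−-105.3669)/(196.3843−111.6431)=1.0000; B=V−Δ·S=-169.5391
Node (2,2) S=236.6076: V=(p*·128.4371+(1−p*)·-20.6257)/1.28=67.0685; Δ=(128.4371−-20.6257)/(345.4471−196.3843)=1.0000; B=V−Δ·S=-169.5391
Node (1,0) S=92.1300: V=(p*·-35.0293+(1−p*)·-93.0712)/1.28=-40.3224; Δ=(-35.0293−-93.0712)/(134.5098−76.4679)=1.0000; B=V−Δ·S=-132.4524
Node (1,1) S=162.0600: V=(p*·67.0685+(1−p*)·-35.0293)/1.28=29.6076; Δ=(67.0685−-35.0293)/(236.6076−134.5098)=1.0000; B=V−Δ·S=-132.4524
Node (0,0) S=111.0000: V=(p*·29.6076+(1−p*)·-40.3224)/1.28=7.5216; Δ=(29.6076−-40.3224)/(162.0600−92.1300)=1.0000; B=V−Δ·S=-103.4784
Each (Δ,B) replicates both successor values, so the strategy is self-financing and V0 is arbitrage-free.

(0,0): Delta=1.0000 Bond=-103.4784
(1,0): Delta=1.0000 Bond=-132.4524
(1,1): Delta=1.0000 Bond=-132.4524
(2,0): Delta=1.0000 Bond=-169.5391
(2,1): Delta=1.0000 Bond=-169.5391
(2,2): Delta=1.0000 Bond=-169.5391
V0=7.5216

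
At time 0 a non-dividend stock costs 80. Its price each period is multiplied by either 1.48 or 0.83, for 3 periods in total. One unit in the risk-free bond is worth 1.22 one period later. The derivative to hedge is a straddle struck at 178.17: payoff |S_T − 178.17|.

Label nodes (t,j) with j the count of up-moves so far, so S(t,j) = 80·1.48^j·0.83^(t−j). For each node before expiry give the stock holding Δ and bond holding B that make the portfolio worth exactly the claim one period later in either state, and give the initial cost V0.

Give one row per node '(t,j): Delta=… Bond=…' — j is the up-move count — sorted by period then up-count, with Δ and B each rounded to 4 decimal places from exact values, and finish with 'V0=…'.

Risk-neutral probability p* = (R−d)/(u−d) = (1.22−0.83)/(1.48−0.83) = 0.6000.
Payoff layer (t=3): V(3,0)=132.4270, V(3,1)=96.6042, V(3,2)=32.7274, V(3,3)=81.1734
(2,0): S=55.1120. Δ = (V_up−V_dn)/(S_up−S_dn) = (96.6042−132.4270)/(81.5658−45.7430) = -1.0000. V = [p*·96.6042 + (1−p*)·132.4270]/1.22 = 90.9290. B = V − Δ·S = 146.0410.
(2,1): S=98.2720. Δ = (V_up−V_dn)/(S_up−S_dn) = (32.7274−96.6042)/(145.4426−81.5658) = -1.0000. V = [p*·32.7274 + (1−p*)·96.6042]/1.22 = 47.7690. B = V − Δ·S = 146.0410.
(2,2): S=175.2320. Δ = (V_up−V_dn)/(S_up−S_dn) = (81.1734−32.7274)/(259.3434−145.4426) = 0.4253. V = [p*·81.1734 + (1−p*)·32.7274]/1.22 = 50.6516. B = V − Δ·S = -23.8806.
(1,0): S=66.4000. Δ = (V_up−V_dn)/(S_up−S_dn) = (47.7690−90.9290)/(98.2720−55.1120) = -1.0000. V = [p*·47.7690 + (1−p*)·90.9290]/1.22 = 53.3057. B = V − Δ·S = 119.7057.
(1,1): S=118.4000. Δ = (V_up−V_dn)/(S_up−S_dn) = (50.6516−47.7690)/(175.2320−98.2720) = 0.0375. V = [p*·50.6516 + (1−p*)·47.7690]/1.22 = 40.5726. B = V − Δ·S = 36.1378.
(0,0): S=80.0000. Δ = (V_up−V_dn)/(S_up−S_dn) = (40.5726−53.3057)/(118.4000−66.4000) = -0.2449. V = [p*·40.5726 + (1−p*)·53.3057]/1.22 = 37.4310. B = V − Δ·S = 57.0204.
Self-financing check: at every node Δ·S+B equals the discounted successor values.

(0,0): Delta=-0.2449 Bond=57.0204
(1,0): Delta=-1.0000 Bond=119.7057
(1,1): Delta=0.0375 Bond=36.1378
(2,0): Delta=-1.0000 Bond=146.0410
(2,1): Delta=-1.0000 Bond=146.0410
(2,2): Delta=0.4253 Bond=-23.8806
V0=37.4310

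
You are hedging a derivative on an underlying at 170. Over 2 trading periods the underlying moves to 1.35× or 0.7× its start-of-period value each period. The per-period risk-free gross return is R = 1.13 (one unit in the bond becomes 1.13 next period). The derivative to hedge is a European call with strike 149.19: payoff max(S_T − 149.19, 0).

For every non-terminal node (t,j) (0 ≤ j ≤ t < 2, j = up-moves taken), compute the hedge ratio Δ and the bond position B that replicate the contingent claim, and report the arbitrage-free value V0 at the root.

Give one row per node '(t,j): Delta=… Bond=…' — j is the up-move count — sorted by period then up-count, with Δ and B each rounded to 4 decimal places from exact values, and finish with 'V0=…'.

(0,0): Delta=0.8214 Bond=-80.5639
(1,0): Delta=0.1482 Bond=-10.9217
(1,1): Delta=1.0000 Bond=-132.0265
V0=59.0736

Under the risk-neutral measure, an up-move has probability p* = (R−d)/(u−d) = 0.6615 and values discount at R = 1.13.
Payoff layer (t=2): V(2,0)=0.0000, V(2,1)=11.4600, V(2,2)=160.6350
(1,0): S=119.0000. Δ = (V_up−V_dn)/(S_up−S_dn) = (11.4600−0.0000)/(160.6500−83.3000) = 0.1482. V = [p*·11.4600 + (1−p*)·0.0000]/1.13 = 6.7091. B = V − Δ·S = -10.9217.
(1,1): S=229.5000. Δ = (V_up−V_dn)/(S_up−S_dn) = (160.6350−11.4600)/(309.8250−160.6500) = 1.0000. V = [p*·160.6350 + (1−p*)·11.4600]/1.13 = 97.4735. B = V − Δ·S = -132.0265.
(0,0): S=170.0000. Δ = (V_up−V_dn)/(S_up−S_dn) = (97.4735−6.7091)/(229.5000−119.0000) = 0.8214. V = [p*·97.4735 + (1−p*)·6.7091]/1.13 = 59.0736. B = V − Δ·S = -80.5639.
Self-financing check: at every node Δ·S+B equals the discounted successor values.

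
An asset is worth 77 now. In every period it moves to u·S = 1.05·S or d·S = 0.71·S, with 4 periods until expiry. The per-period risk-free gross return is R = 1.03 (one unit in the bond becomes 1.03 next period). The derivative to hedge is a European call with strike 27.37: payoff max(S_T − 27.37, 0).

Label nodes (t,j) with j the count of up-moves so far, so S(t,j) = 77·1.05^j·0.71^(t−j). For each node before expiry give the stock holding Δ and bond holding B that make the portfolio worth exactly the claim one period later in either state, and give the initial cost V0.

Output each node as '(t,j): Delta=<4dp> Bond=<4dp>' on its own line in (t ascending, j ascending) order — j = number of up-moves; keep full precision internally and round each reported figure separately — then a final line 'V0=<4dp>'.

Under the risk-neutral measure, an up-move has probability p* = (R−d)/(u−d) = 0.9412 and values discount at R = 1.03.
At expiry t=4: V(4,0)=0.0000, V(4,1)=1.5671, V(4,2)=15.4243, V(4,3)=35.9174, V(4,4)=66.2240
  t=3,j=0: stock 27.5591 → up 28.9371 (V=1.5671), down 19.5670 (V=0.0000). Price 1.4320; hedge Δ=0.1672, bond B=-3.1772.
  t=3,j=1: stock 40.7565 → up 42.7943 (V=15.4243), down 28.9371 (V=1.5671). Price 14.1837; hedge Δ=1.0000, bond B=-26.5728.
  t=3,j=2: stock 60.2737 → up 63.2874 (V=35.9174), down 42.7943 (V=15.4243). Price 33.7009; hedge Δ=1.0000, bond B=-26.5728.
  t=3,j=3: stock 89.1371 → up 93.5940 (V=66.2240), down 63.2874 (V=35.9174). Price 62.5643; hedge Δ=1.0000, bond B=-26.5728.
  t=2,j=0: stock 38.8157 → up 40.7565 (V=14.1837), down 27.5591 (V=1.4320). Price 13.0423; hedge Δ=0.9662, bond B=-24.4627.
  t=2,j=1: stock 57.4035 → up 60.2737 (V=33.7009), down 40.7565 (V=14.1837). Price 31.6046; hedge Δ=1.0000, bond B=-25.7989.
  t=2,j=2: stock 84.8925 → up 89.1371 (V=62.5643), down 60.2737 (V=33.7009). Price 59.0936; hedge Δ=1.0000, bond B=-25.7989.
  t=1,j=0: stock 54.6700 → up 57.4035 (V=31.6046), down 38.8157 (V=13.0423). Price 29.6240; hedge Δ=0.9986, bond B=-24.9711.
  t=1,j=1: stock 80.8500 → up 84.8925 (V=59.0936), down 57.4035 (V=31.6046). Price 55.8026; hedge Δ=1.0000, bond B=-25.0474.
  t=0,j=0: stock 77.0000 → up 80.8500 (V=55.8026), down 54.6700 (V=29.6240). Price 52.6822; hedge Δ=0.9999, bond B=-24.3135.
Each (Δ,B) replicates both successor values, so the strategy is self-financing and V0 is arbitrage-free.

(0,0): Delta=0.9999 Bond=-24.3135
(1,0): Delta=0.9986 Bond=-24.9711
(1,1): Delta=1.0000 Bond=-25.0474
(2,0): Delta=0.9662 Bond=-24.4627
(2,1): Delta=1.0000 Bond=-25.7989
(2,2): Delta=1.0000 Bond=-25.7989
(3,0): Delta=0.1672 Bond=-3.1772
(3,1): Delta=1.0000 Bond=-26.5728
(3,2): Delta=1.0000 Bond=-26.5728
(3,3): Delta=1.0000 Bond=-26.5728
V0=52.6822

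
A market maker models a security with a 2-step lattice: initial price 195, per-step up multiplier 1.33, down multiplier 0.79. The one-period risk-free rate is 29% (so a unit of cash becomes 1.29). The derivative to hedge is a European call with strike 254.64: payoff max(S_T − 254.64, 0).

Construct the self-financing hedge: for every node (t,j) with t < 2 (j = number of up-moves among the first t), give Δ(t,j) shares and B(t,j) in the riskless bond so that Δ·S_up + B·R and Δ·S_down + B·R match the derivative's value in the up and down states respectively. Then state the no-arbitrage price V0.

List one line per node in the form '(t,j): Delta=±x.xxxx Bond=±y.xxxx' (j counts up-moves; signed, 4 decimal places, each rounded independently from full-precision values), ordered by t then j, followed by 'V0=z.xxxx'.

(0,0): Delta=0.6155 Bond=-73.5015
(1,0): Delta=0.0000 Bond=0.0000
(1,1): Delta=0.6447 Bond=-102.4023
V0=46.5199

No-arbitrage ⇒ martingale measure with p* = (R−d)/(u−d) = 0.9259.
Payoff layer (t=2): V(2,0)=0.0000, V(2,1)=0.0000, V(2,2)=90.2955
Node (1,0) S=154.0500: V=(p*·0.0000+(1−p*)·0.0000)/1.29=0.0000; Δ=(0.0000−0.0000)/(204.8865−121.6995)=0.0000; B=V−Δ·S=0.0000
Node (1,1) S=259.3500: V=(p*·90.2955+(1−p*)·0.0000)/1.29=64.8116; Δ=(90.2955−0.0000)/(344.9355−204.8865)=0.6447; B=V−Δ·S=-102.4023
Node (0,0) S=195.0000: V=(p*·64.8116+(1−p*)·0.0000)/1.29=46.5199; Δ=(64.8116−0.0000)/(259.3500−154.0500)=0.6155; B=V−Δ·S=-73.5015
Check: Δ(0,0)·S0 + B(0,0) = 46.5199 = V0.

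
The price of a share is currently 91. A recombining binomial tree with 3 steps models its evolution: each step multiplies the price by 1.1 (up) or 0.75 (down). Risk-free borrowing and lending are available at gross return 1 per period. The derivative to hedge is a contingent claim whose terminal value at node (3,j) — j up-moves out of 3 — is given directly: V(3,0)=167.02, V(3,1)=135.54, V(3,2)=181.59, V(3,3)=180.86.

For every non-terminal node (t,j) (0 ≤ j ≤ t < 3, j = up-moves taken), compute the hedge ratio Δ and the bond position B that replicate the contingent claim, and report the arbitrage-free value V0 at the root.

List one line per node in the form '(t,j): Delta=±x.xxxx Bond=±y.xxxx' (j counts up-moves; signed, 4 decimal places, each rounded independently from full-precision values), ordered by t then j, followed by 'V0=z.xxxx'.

Risk-neutral probability p* = (R−d)/(u−d) = (1−0.75)/(1.1−0.75) = 0.7143.
Terminal values V(3,·): V(3,0)=167.0200, V(3,1)=135.5400, V(3,2)=181.5900, V(3,3)=180.8600
(2,0): S=51.1875. Δ = (V_up−V_dn)/(S_up−S_dn) = (135.5400−167.0200)/(56.3063−38.3906) = -1.7571. V = [p*·135.5400 + (1−p*)·167.0200]/1 = 144.5343. B = V − Δ·S = 234.4771.
(2,1): S=75.0750. Δ = (V_up−V_dn)/(S_up−S_dn) = (181.5900−135.5400)/(82.5825−56.3063) = 1.7525. V = [p*·181.5900 + (1−p*)·135.5400]/1 = 168.4329. B = V − Δ·S = 36.8614.
(2,2): S=110.1100. Δ = (V_up−V_dn)/(S_up−S_dn) = (180.8600−181.5900)/(121.1210−82.5825) = -0.0189. V = [p*·180.8600 + (1−p*)·181.5900]/1 = 181.0686. B = V − Δ·S = 183.1543.
(1,0): S=68.2500. Δ = (V_up−V_dn)/(S_up−S_dn) = (168.4329−144.5343)/(75.0750−51.1875) = 1.0005. V = [p*·168.4329 + (1−p*)·144.5343]/1 = 161.6047. B = V − Δ·S = 93.3231.
(1,1): S=100.1000. Δ = (V_up−V_dn)/(S_up−S_dn) = (181.0686−168.4329)/(110.1100−75.0750) = 0.3607. V = [p*·181.0686 + (1−p*)·168.4329]/1 = 177.4584. B = V − Δ·S = 141.3563.
(0,0): S=91.0000. Δ = (V_up−V_dn)/(S_up−S_dn) = (177.4584−161.6047)/(100.1000−68.2500) = 0.4978. V = [p*·177.4584 + (1−p*)·161.6047]/1 = 172.9287. B = V − Δ·S = 127.6325.
Each (Δ,B) replicates both successor values, so the strategy is self-financing and V0 is arbitrage-free.

(0,0): Delta=0.4978 Bond=127.6325
(1,0): Delta=1.0005 Bond=93.3231
(1,1): Delta=0.3607 Bond=141.3563
(2,0): Delta=-1.7571 Bond=234.4771
(2,1): Delta=1.7525 Bond=36.8614
(2,2): Delta=-0.0189 Bond=183.1543
V0=172.9287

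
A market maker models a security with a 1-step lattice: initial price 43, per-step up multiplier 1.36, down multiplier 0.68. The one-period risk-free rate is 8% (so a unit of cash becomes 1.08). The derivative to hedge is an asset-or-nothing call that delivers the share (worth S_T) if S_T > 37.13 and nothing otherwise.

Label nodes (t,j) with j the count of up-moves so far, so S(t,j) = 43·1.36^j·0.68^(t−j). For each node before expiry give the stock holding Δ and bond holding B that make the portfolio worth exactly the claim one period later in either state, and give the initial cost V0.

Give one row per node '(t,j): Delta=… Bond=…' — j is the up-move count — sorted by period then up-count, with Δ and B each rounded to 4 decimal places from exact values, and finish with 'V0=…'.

(0,0): Delta=2.0000 Bond=-54.1481
V0=31.8519

Risk-neutral probability p* = (R−d)/(u−d) = (1.08−0.68)/(1.36−0.68) = 0.5882.
At expiry t=1: V(1,0)=0.0000, V(1,1)=58.4800
  t=0,j=0: stock 43.0000 → up 58.4800 (V=58.4800), down 29.2400 (V=0.0000). Price 31.8519; hedge Δ=2.0000, bond B=-54.1481.
The time-0 hedge costs 31.8519, which is the no-arbitrage price.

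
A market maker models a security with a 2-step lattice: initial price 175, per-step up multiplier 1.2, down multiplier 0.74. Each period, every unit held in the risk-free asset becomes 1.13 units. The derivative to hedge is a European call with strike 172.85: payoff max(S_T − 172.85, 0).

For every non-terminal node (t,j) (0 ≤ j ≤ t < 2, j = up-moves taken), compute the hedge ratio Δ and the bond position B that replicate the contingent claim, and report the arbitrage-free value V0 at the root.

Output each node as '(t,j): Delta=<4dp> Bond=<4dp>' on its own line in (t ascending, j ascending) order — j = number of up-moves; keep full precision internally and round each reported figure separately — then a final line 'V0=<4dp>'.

(0,0): Delta=0.7377 Bond=-84.5424
(1,0): Delta=0.0000 Bond=0.0000
(1,1): Delta=0.8194 Bond=-112.6799
V0=44.5561

The replicating-portfolio and risk-neutral prices coincide; use p* = (1.13−0.74)/(1.2−0.74) = 0.8478 for the latter.
Payoff layer (t=2): V(2,0)=0.0000, V(2,1)=0.0000, V(2,2)=79.1500
Node (1,0) S=129.5000: V=(p*·0.0000+(1−p*)·0.0000)/1.13=0.0000; Δ=(0.0000−0.0000)/(155.4000−95.8300)=0.0000; B=V−Δ·S=0.0000
Node (1,1) S=210.0000: V=(p*·79.1500+(1−p*)·0.0000)/1.13=59.3853; Δ=(79.1500−0.0000)/(252.0000−155.4000)=0.8194; B=V−Δ·S=-112.6799
Node (0,0) S=175.0000: V=(p*·59.3853+(1−p*)·0.0000)/1.13=44.5561; Δ=(59.3853−0.0000)/(210.0000−129.5000)=0.7377; B=V−Δ·S=-84.5424
Check: Δ(0,0)·S0 + B(0,0) = 44.5561 = V0.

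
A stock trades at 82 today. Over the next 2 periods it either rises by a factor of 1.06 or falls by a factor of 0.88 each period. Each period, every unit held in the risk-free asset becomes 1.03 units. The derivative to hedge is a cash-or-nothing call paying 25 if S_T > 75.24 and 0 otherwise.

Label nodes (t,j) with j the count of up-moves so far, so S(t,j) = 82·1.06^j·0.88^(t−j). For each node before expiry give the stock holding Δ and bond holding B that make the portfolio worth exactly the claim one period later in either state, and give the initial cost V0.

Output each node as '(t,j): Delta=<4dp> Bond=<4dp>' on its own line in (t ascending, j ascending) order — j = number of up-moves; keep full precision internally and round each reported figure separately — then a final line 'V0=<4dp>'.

The replicating-portfolio and risk-neutral prices coincide; use p* = (1.03−0.88)/(1.06−0.88) = 0.8333 for the latter.
Terminal payoffs: V(2,0)=0.0000, V(2,1)=25.0000, V(2,2)=25.0000
(1,0): S=72.1600. Δ = (V_up−V_dn)/(S_up−S_dn) = (25.0000−0.0000)/(76.4896−63.5008) = 1.9247. V = [p*·25.0000 + (1−p*)·0.0000]/1.03 = 20.2265. B = V − Δ·S = -118.6624.
(1,1): S=86.9200. Δ = (V_up−V_dn)/(S_up−S_dn) = (25.0000−25.0000)/(92.1352−76.4896) = 0.0000. V = [p*·25.0000 + (1−p*)·25.0000]/1.03 = 24.2718. B = V − Δ·S = 24.2718.
(0,0): S=82.0000. Δ = (V_up−V_dn)/(S_up−S_dn) = (24.2718−20.2265)/(86.9200−72.1600) = 0.2741. V = [p*·24.2718 + (1−p*)·20.2265]/1.03 = 22.9103. B = V − Δ·S = 0.4364.
Root portfolio cost Δ·82+B reproduces V0=22.9103.

(0,0): Delta=0.2741 Bond=0.4364
(1,0): Delta=1.9247 Bond=-118.6624
(1,1): Delta=0.0000 Bond=24.2718
V0=22.9103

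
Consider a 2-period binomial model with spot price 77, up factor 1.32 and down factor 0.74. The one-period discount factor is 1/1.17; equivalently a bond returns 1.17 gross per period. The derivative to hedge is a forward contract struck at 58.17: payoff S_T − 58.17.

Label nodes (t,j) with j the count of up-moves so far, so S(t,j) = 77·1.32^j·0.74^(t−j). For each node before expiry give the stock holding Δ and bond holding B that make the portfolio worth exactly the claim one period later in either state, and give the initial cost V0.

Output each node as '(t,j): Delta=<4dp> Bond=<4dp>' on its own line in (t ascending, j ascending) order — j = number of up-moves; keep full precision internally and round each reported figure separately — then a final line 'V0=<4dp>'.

Under the risk-neutral measure, an up-move has probability p* = (R−d)/(u−d) = 0.7414 and values discount at R = 1.17.
Terminal values V(2,·): V(2,0)=-16.0048, V(2,1)=17.0436, V(2,2)=75.9948
  t=1,j=0: stock 56.9800 → up 75.2136 (V=17.0436), down 42.1652 (V=-16.0048). Price 7.2621; hedge Δ=1.0000, bond B=-49.7179.
  t=1,j=1: stock 101.6400 → up 134.1648 (V=75.9948), down 75.2136 (V=17.0436). Price 51.9221; hedge Δ=1.0000, bond B=-49.7179.
  t=0,j=0: stock 77.0000 → up 101.6400 (V=51.9221), down 56.9800 (V=7.2621). Price 34.5060; hedge Δ=1.0000, bond B=-42.4940.
Root portfolio cost Δ·77+B reproduces V0=34.5060.

(0,0): Delta=1.0000 Bond=-42.4940
(1,0): Delta=1.0000 Bond=-49.7179
(1,1): Delta=1.0000 Bond=-49.7179
V0=34.5060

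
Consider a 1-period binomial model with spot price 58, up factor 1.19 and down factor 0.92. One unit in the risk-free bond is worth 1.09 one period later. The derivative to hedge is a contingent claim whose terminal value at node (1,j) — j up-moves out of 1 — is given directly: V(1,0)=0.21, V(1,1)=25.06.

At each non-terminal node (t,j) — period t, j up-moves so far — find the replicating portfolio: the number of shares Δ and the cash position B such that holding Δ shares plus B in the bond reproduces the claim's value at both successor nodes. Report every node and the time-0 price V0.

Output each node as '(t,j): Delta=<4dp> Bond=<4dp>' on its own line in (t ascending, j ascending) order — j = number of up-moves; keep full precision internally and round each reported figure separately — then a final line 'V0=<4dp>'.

Risk-neutral probability p* = (R−d)/(u−d) = (1.09−0.92)/(1.19−0.92) = 0.6296.
At expiry t=1: V(1,0)=0.2100, V(1,1)=25.0600
Node (0,0) S=58.0000: V=(p*·25.0600+(1−p*)·0.2100)/1.09=14.5471; Δ=(25.0600−0.2100)/(69.0200−53.3600)=1.5868; B=V−Δ·S=-77.4900
Self-financing check: at every node Δ·S+B equals the discounted successor values.

(0,0): Delta=1.5868 Bond=-77.4900
V0=14.5471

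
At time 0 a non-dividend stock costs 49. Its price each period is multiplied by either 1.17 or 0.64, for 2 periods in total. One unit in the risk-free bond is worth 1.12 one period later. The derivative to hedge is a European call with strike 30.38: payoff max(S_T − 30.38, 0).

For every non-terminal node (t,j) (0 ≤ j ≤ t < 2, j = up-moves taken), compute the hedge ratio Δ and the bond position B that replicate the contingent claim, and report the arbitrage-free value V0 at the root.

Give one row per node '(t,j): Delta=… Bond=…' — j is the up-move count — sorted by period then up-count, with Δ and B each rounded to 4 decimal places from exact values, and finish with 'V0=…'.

(0,0): Delta=0.9666 Bond=-22.5071
(1,0): Delta=0.3797 Bond=-6.8045
(1,1): Delta=1.0000 Bond=-27.1250
V0=24.8544

Risk-neutral probability p* = (R−d)/(u−d) = (1.12−0.64)/(1.17−0.64) = 0.9057.
Payoff layer (t=2): V(2,0)=0.0000, V(2,1)=6.3112, V(2,2)=36.6961
Node (1,0) S=31.3600: V=(p*·6.3112+(1−p*)·0.0000)/1.12=5.1034; Δ=(6.3112−0.0000)/(36.6912−20.0704)=0.3797; B=V−Δ·S=-6.8045
Node (1,1) S=57.3300: V=(p*·36.6961+(1−p*)·6.3112)/1.12=30.2050; Δ=(36.6961−6.3112)/(67.0761−36.6912)=1.0000; B=V−Δ·S=-27.1250
Node (0,0) S=49.0000: V=(p*·30.2050+(1−p*)·5.1034)/1.12=24.8544; Δ=(30.2050−5.1034)/(57.3300−31.3600)=0.9666; B=V−Δ·S=-22.5071
The time-0 hedge costs 24.8544, which is the no-arbitrage price.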